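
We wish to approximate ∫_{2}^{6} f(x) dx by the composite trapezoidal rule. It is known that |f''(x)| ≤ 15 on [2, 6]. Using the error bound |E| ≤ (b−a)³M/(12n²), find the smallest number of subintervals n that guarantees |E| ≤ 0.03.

52

Need 960/(12n²) ≤ 0.03.
n² ≥ 960/(12·0.03) = 2666.67 ⇒ n ≥ 51.6398, so the smallest n is 52.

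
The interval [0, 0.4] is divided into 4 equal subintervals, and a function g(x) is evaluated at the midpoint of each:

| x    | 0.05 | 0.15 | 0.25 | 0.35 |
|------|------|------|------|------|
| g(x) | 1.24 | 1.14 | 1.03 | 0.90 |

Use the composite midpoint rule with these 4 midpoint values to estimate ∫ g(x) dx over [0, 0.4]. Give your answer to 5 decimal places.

h = 0.1, n = 4.
h·[y(m₁) + y(m₂) + y(m₃) + y(m₄)] = 0.1·(4.31) = 0.43100.

0.43100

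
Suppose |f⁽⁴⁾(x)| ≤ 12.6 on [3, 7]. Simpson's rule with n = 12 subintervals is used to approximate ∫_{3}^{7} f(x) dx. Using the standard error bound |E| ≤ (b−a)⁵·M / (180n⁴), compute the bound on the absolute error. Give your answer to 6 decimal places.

0.003457

|E| ≤ (4)⁵·12.6 / (180·12⁴) = 12902.4/3732480 = 0.003457.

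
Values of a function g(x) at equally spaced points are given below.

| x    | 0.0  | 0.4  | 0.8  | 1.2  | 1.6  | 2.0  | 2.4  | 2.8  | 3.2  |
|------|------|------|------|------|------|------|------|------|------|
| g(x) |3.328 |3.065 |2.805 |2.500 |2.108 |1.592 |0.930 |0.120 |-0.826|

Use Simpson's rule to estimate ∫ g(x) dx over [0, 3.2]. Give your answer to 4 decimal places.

5.7728

h = 0.4, n = 8.
(h/3)·[y₀ + 4y₁ + 2y₂ + 4y₃ + 2y₄ + 4y₅ + 2y₆ + 4y₇ + y₈] = 0.133333·(43.296) = 5.7728.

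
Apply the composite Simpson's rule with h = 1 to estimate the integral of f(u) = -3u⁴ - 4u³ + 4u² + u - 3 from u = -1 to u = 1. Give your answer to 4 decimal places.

h = (1 − (-1))/2 = 1.
Nodes u₀,…,u₂ = -1, 0, 1.
f(u) = -3u⁴ - 4u³ + 4u² + u - 3: f₀=1, f₁=-3, f₂=-5.
(h/3)·[f₀ + 4f₁ + f₂] = 0.333333·(-16) = -5.3333.

-5.3333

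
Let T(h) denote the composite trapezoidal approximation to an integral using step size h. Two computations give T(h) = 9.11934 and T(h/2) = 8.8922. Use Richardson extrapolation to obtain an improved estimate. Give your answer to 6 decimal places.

R = (4·T(h/2) − T(h)) / 3 = (4·8.8922 − 9.11934)/3 = (26.44946)/3 = 8.816487.

8.816487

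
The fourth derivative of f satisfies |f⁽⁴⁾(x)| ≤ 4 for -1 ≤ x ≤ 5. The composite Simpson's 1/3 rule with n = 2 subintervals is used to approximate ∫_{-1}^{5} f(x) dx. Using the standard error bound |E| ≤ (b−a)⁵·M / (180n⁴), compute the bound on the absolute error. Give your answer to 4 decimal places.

|E| ≤ (6)⁵·4 / (180·2⁴) = 31104/2880 = 10.8000.

10.8000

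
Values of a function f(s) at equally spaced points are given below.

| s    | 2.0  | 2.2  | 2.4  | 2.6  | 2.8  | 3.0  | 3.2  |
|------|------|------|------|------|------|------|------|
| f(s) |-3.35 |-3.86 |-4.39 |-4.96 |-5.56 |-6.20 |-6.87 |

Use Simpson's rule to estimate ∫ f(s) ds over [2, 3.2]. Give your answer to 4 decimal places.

-6.0133

h = 0.2, n = 6.
(h/3)·[y₀ + 4y₁ + 2y₂ + 4y₃ + 2y₄ + 4y₅ + y₆] = 0.066667·(-90.20) = -6.0133.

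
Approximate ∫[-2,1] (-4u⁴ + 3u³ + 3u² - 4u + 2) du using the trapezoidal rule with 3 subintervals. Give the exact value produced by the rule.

h = (1 − (-2))/3 = 1.
Nodes u₀,…,u₃ = -2, -1, 0, 1.
f(u) = -4u⁴ + 3u³ + 3u² - 4u + 2: f₀=-66, f₁=2, f₂=2, f₃=0.
(h/2)·[f₀ + 2f₁ + 2f₂ + f₃] = 0.5·(-58) = -29.

-29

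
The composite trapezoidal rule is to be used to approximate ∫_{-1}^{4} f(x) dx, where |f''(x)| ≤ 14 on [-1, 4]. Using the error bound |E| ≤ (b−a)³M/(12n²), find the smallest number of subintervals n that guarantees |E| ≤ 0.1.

39

Need 1750/(12n²) ≤ 0.1.
n² ≥ 1750/(12·0.1) = 1458.33 ⇒ n ≥ 38.1881, so the smallest n is 39.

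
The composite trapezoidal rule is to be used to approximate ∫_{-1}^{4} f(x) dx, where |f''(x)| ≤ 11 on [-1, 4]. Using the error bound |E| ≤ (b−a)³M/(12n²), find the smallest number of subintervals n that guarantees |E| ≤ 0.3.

20

Need 1375/(12n²) ≤ 0.3.
n² ≥ 1375/(12·0.3) = 381.944 ⇒ n ≥ 19.5434, so the smallest n is 20.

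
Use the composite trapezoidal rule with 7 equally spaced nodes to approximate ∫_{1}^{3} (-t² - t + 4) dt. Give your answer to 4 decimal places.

-4.7037

h = (3 − 1)/6 = 0.333333.
Nodes t₀,…,t₆ = 1, 1.333333, 1.666667, 2, 2.333333, 2.666667, 3.
f(t) = -t² - t + 4: f₀=2, f₁=0.888889, f₂=-0.444444, f₃=-2, f₄=-3.777778, f₅=-5.777778, f₆=-8.
(h/2)·[f₀ + 2f₁ + 2f₂ + 2f₃ + 2f₄ + 2f₅ + f₆] = 0.166667·(-28.222222) = -4.7037.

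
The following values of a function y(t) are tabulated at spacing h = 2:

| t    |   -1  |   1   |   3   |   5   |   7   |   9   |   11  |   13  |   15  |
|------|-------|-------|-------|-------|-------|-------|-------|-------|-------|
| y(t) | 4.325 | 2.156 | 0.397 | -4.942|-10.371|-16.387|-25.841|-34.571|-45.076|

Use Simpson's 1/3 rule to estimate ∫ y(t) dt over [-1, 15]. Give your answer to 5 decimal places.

h = 2, n = 8.
(h/3)·[y₀ + 4y₁ + 2y₂ + 4y₃ + 2y₄ + 4y₅ + 2y₆ + 4y₇ + y₈] = 0.666667·(-327.357) = -218.23800.

-218.23800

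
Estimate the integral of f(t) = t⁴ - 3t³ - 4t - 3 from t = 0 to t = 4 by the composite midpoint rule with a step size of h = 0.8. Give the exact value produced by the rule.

-34.13888

h = (4 − 0)/5 = 0.8.
Midpoints m₁,…,m₅ = 0.4, 1.2, 2, 2.8, 3.6.
f(m₁)=-4.7664, f(m₂)=-10.9104, f(m₃)=-19, f(m₄)=-18.5904, f(m₅)=10.5936.
h·[f(m₁) + f(m₂) + f(m₃) + f(m₄) + f(m₅)] = 0.8·(-42.6736) = -34.13888.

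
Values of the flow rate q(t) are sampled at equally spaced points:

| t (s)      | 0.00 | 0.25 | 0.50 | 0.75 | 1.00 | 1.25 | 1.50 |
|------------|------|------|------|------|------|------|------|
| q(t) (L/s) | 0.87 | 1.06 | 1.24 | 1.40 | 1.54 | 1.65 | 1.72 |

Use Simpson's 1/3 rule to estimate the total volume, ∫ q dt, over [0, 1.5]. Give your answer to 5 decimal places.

2.04917

h = 0.25, n = 6.
(h/3)·[y₀ + 4y₁ + 2y₂ + 4y₃ + 2y₄ + 4y₅ + y₆] = 0.083333·(24.59) = 2.04917.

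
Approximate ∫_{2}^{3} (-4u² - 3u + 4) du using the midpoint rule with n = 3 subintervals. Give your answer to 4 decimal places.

h = (3 − 2)/3 = 0.333333.
Midpoints m₁,…,m₃ = 2.166667, 2.5, 2.833333.
f(m₁)=-21.277778, f(m₂)=-28.5, f(m₃)=-36.611111.
h·[f(m₁) + f(m₂) + f(m₃)] = 0.333333·(-86.388889) = -28.7963.

-28.7963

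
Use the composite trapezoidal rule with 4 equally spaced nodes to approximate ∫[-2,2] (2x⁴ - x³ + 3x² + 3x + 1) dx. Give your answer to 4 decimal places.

67.2757

h = (2 − (-2))/3 = 1.333333.
Nodes x₀,…,x₃ = -2, -0.666667, 0.666667, 2.
f(x) = 2x⁴ - x³ + 3x² + 3x + 1: f₀=47, f₁=1.024691, f₂=4.432099, f₃=43.
(h/2)·[f₀ + 2f₁ + 2f₂ + f₃] = 0.666667·(100.913580) = 67.2757.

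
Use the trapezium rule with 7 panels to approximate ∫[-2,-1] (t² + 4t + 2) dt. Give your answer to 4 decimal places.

h = (-1 − (-2))/7 = 0.142857.
Nodes t₀,…,t₇ = -2, -1.857143, -1.714286, -1.571429, -1.428571, -1.285714, -1.142857, -1.
f(t) = t² + 4t + 2: f₀=-2, f₁=-1.979592, f₂=-1.918367, f₃=-1.816327, f₄=-1.673469, f₅=-1.489796, f₆=-1.265306, f₇=-1.
(h/2)·[f₀ + 2f₁ + 2f₂ + 2f₃ + 2f₄ + 2f₅ + 2f₆ + f₇] = 0.071429·(-23.285714) = -1.6633.

-1.6633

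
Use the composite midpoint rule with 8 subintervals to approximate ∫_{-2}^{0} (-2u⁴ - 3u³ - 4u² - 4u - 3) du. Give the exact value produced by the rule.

-9.3525390625

h = (0 − (-2))/8 = 0.25.
Midpoints m₁,…,m₈ = -1.875, -1.625, -1.375, -1.125, -0.875, -0.625, -0.375, -0.125.
f(m₁)=-14.50634765625, f(m₂)=-8.13525390625, f(m₃)=-4.41259765625, f(m₄)=-2.49462890625, f(m₅)=-1.72509765625, f(m₆)=-1.63525390625, f(m₇)=-1.94384765625, f(m₈)=-2.55712890625.
h·[f(m₁) + f(m₂) + f(m₃) + f(m₄) + f(m₅) + f(m₆) + f(m₇) + f(m₈)] = 0.25·(-37.41015625) = -9.3525390625.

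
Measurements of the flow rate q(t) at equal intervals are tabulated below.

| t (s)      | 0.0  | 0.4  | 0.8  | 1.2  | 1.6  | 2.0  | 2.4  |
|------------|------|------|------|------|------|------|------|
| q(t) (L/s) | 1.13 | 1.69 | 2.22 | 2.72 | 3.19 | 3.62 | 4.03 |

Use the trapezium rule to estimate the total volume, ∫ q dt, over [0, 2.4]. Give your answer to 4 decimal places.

6.4080

h = 0.4, n = 6.
(h/2)·[y₀ + 2y₁ + 2y₂ + 2y₃ + 2y₄ + 2y₅ + y₆] = 0.2·(32.04) = 6.4080.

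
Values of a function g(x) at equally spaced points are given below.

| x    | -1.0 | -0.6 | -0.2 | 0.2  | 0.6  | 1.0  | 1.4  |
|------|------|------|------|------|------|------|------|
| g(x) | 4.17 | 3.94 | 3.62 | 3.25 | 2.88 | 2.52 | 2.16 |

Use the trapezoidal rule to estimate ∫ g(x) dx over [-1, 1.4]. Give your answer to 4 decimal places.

h = 0.4, n = 6.
(h/2)·[y₀ + 2y₁ + 2y₂ + 2y₃ + 2y₄ + 2y₅ + y₆] = 0.2·(38.75) = 7.7500.

7.7500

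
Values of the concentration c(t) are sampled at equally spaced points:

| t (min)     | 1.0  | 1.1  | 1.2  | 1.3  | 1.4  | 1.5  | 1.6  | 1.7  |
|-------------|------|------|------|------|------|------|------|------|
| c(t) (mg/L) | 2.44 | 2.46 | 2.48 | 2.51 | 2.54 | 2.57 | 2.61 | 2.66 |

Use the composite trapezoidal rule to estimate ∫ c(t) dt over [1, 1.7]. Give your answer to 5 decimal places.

1.77200

h = 0.1, n = 7.
(h/2)·[y₀ + 2y₁ + 2y₂ + 2y₃ + 2y₄ + 2y₅ + 2y₆ + y₇] = 0.05·(35.44) = 1.77200.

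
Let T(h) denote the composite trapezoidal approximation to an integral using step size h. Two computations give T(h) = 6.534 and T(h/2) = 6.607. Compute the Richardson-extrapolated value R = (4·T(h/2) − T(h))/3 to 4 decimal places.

6.6313

R = (4·T(h/2) − T(h)) / 3 = (4·6.607 − 6.534)/3 = (19.894)/3 = 6.6313.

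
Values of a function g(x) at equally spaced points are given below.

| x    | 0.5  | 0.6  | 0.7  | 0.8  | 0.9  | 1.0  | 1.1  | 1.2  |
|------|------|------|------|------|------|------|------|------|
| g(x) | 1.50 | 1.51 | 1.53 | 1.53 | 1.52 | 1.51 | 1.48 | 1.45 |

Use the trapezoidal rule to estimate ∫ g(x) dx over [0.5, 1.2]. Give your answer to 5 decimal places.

h = 0.1, n = 7.
(h/2)·[y₀ + 2y₁ + 2y₂ + 2y₃ + 2y₄ + 2y₅ + 2y₆ + y₇] = 0.05·(21.11) = 1.05550.

1.05550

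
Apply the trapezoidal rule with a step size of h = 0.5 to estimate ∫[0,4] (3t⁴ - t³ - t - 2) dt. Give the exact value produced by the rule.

h = (4 − 0)/8 = 0.5.
Nodes t₀,…,t₈ = 0, 0.5, 1, 1.5, 2, 2.5, 3, 3.5, 4.
f(t) = 3t⁴ - t³ - t - 2: f₀=-2, f₁=-2.4375, f₂=-1, f₃=8.3125, f₄=36, f₅=97.0625, f₆=211, f₇=401.8125, f₈=698.
(h/2)·[f₀ + 2f₁ + 2f₂ + 2f₃ + 2f₄ + 2f₅ + 2f₆ + 2f₇ + f₈] = 0.25·(2197.5) = 549.375.

549.375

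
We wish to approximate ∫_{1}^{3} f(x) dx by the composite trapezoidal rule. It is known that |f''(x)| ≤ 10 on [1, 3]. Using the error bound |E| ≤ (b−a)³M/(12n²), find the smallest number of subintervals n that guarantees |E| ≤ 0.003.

Need 80/(12n²) ≤ 0.003.
n² ≥ 80/(12·0.003) = 2222.22 ⇒ n ≥ 47.1405, so the smallest n is 48.

48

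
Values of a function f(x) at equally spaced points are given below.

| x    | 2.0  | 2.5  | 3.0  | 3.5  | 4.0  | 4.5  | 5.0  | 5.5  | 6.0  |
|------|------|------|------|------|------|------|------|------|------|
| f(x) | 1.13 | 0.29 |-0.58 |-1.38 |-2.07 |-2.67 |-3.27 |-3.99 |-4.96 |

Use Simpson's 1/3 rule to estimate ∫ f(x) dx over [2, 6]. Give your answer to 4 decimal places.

-7.7783

h = 0.5, n = 8.
(h/3)·[y₀ + 4y₁ + 2y₂ + 4y₃ + 2y₄ + 4y₅ + 2y₆ + 4y₇ + y₈] = 0.166667·(-46.67) = -7.7783.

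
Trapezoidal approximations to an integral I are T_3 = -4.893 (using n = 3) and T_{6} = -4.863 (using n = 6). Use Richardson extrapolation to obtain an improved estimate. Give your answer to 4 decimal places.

R = (4·T_{6} − T_3) / 3 = (4·(-4.863) − (-4.893))/3 = (-14.559)/3 = -4.8530.

-4.8530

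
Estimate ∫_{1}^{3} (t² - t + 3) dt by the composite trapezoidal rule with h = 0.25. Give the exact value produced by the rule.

h = (3 − 1)/8 = 0.25.
Nodes t₀,…,t₈ = 1, 1.25, 1.5, 1.75, 2, 2.25, 2.5, 2.75, 3.
f(t) = t² - t + 3: f₀=3, f₁=3.3125, f₂=3.75, f₃=4.3125, f₄=5, f₅=5.8125, f₆=6.75, f₇=7.8125, f₈=9.
(h/2)·[f₀ + 2f₁ + 2f₂ + 2f₃ + 2f₄ + 2f₅ + 2f₆ + 2f₇ + f₈] = 0.125·(85.5) = 10.6875.

10.6875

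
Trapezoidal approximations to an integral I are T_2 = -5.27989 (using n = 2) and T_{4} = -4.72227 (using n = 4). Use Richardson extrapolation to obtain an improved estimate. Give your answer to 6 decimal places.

R = (4·T_{4} − T_2) / 3 = (4·(-4.72227) − (-5.27989))/3 = (-13.60919)/3 = -4.536397.

-4.536397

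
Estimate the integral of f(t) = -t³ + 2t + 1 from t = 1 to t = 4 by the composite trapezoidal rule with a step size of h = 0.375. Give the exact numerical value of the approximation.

-46.27734375

h = (4 − 1)/8 = 0.375.
Nodes t₀,…,t₈ = 1, 1.375, 1.75, 2.125, 2.5, 2.875, 3.25, 3.625, 4.
f(t) = -t³ + 2t + 1: f₀=2, f₁=1.150390625, f₂=-0.859375, f₃=-4.345703125, f₄=-9.625, f₅=-17.013671875, f₆=-26.828125, f₇=-39.384765625, f₈=-55.
(h/2)·[f₀ + 2f₁ + 2f₂ + 2f₃ + 2f₄ + 2f₅ + 2f₆ + 2f₇ + f₈] = 0.1875·(-246.8125) = -46.27734375.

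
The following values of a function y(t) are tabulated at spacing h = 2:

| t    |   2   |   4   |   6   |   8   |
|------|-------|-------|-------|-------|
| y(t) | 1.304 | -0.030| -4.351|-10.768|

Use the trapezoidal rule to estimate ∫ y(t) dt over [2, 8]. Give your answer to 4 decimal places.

-18.2260

h = 2, n = 3.
(h/2)·[y₀ + 2y₁ + 2y₂ + y₃] = 1·(-18.226) = -18.2260.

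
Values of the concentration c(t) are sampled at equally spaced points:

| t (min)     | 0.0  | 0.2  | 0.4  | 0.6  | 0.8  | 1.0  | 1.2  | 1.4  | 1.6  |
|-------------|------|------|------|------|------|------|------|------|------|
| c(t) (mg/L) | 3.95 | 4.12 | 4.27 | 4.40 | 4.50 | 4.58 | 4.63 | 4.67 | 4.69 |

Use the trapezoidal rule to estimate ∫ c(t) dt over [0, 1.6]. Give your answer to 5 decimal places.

7.09800

h = 0.2, n = 8.
(h/2)·[y₀ + 2y₁ + 2y₂ + 2y₃ + 2y₄ + 2y₅ + 2y₆ + 2y₇ + y₈] = 0.1·(70.98) = 7.09800.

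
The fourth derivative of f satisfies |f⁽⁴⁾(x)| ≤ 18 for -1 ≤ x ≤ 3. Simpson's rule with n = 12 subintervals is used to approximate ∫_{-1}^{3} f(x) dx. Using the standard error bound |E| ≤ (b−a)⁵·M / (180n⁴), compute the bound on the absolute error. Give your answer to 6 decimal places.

0.004938

|E| ≤ (4)⁵·18 / (180·12⁴) = 18432/3732480 = 0.004938.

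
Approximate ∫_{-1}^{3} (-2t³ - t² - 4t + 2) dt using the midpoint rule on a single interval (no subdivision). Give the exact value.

-20

M = (b−a)·f(1) = 4·(-5) = -20.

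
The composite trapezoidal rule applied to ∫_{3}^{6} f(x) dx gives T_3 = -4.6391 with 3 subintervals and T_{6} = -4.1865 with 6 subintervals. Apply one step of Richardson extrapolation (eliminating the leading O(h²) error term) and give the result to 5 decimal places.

R = (4·T_{6} − T_3) / 3 = (4·(-4.1865) − (-4.6391))/3 = (-12.1069)/3 = -4.03563.

-4.03563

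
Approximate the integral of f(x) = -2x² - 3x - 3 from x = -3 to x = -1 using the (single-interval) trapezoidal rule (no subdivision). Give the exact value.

-14

T = (b−a)/2 · [f(-3) + f(-1)] = 1·[(-12) + (-2)] = -14.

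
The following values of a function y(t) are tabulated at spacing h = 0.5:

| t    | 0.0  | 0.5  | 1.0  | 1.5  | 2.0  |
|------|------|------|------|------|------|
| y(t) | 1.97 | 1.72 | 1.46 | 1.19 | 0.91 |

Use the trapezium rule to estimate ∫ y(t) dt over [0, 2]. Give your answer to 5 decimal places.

h = 0.5, n = 4.
(h/2)·[y₀ + 2y₁ + 2y₂ + 2y₃ + y₄] = 0.25·(11.62) = 2.90500.

2.90500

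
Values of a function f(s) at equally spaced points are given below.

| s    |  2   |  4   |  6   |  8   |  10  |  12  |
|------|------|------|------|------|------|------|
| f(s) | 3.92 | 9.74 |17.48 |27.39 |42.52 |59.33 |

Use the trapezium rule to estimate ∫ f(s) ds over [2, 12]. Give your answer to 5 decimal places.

h = 2, n = 5.
(h/2)·[y₀ + 2y₁ + 2y₂ + 2y₃ + 2y₄ + y₅] = 1·(257.51) = 257.51000.

257.51000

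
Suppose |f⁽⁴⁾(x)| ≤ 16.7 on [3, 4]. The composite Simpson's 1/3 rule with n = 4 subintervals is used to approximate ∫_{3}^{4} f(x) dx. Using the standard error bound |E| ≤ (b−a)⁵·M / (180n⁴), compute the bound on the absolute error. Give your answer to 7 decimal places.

|E| ≤ (1)⁵·16.7 / (180·4⁴) = 16.7/46080 = 0.0003624.

0.0003624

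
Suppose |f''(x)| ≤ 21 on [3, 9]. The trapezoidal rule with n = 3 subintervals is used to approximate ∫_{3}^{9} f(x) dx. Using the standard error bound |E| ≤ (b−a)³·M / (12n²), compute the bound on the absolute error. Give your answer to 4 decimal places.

42.0000

|E| ≤ (6)³·21 / (12·3²) = 4536/108 = 42.0000.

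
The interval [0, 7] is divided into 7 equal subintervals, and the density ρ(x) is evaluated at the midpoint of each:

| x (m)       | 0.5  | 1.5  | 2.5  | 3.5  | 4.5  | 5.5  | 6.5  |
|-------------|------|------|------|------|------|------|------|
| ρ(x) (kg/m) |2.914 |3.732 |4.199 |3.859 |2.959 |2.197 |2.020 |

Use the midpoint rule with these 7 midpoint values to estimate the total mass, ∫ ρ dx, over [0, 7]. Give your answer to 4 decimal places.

21.8800

h = 1, n = 7.
h·[y(m₁) + y(m₂) + y(m₃) + y(m₄) + y(m₅) + y(m₆) + y(m₇)] = 1·(21.880) = 21.8800.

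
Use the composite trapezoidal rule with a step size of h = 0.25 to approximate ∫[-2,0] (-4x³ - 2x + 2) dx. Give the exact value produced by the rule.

24.25

h = (0 − (-2))/8 = 0.25.
Nodes x₀,…,x₈ = -2, -1.75, -1.5, -1.25, -1, -0.75, -0.5, -0.25, 0.
f(x) = -4x³ - 2x + 2: f₀=38, f₁=26.9375, f₂=18.5, f₃=12.3125, f₄=8, f₅=5.1875, f₆=3.5, f₇=2.5625, f₈=2.
(h/2)·[f₀ + 2f₁ + 2f₂ + 2f₃ + 2f₄ + 2f₅ + 2f₆ + 2f₇ + f₈] = 0.125·(194) = 24.25.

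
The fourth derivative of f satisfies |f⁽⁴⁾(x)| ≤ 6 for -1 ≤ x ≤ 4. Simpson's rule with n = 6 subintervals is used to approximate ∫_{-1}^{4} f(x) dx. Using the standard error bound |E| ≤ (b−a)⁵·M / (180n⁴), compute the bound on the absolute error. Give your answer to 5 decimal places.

|E| ≤ (5)⁵·6 / (180·6⁴) = 18750/233280 = 0.08038.

0.08038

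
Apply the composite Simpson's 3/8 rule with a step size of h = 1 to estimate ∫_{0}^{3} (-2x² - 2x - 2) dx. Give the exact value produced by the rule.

-33

h = (3 − 0)/3 = 1.
Nodes x₀,…,x₃ = 0, 1, 2, 3.
f(x) = -2x² - 2x - 2: f₀=-2, f₁=-6, f₂=-14, f₃=-26.
(3h/8)·[f₀ + 3f₁ + 3f₂ + f₃] = 0.375·(-88) = -33.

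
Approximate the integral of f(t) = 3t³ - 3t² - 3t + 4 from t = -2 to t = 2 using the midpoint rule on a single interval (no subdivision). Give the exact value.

M = (b−a)·f(0) = 4·(4) = 16.

16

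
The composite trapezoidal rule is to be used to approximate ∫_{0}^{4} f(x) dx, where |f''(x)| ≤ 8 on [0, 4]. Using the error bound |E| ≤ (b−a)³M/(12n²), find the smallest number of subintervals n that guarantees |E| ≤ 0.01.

66

Need 512/(12n²) ≤ 0.01.
n² ≥ 512/(12·0.01) = 4266.67 ⇒ n ≥ 65.3197, so the smallest n is 66.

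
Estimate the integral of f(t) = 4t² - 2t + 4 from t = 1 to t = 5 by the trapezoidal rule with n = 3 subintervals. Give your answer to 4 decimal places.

h = (5 − 1)/3 = 1.333333.
Nodes t₀,…,t₃ = 1, 2.333333, 3.666667, 5.
f(t) = 4t² - 2t + 4: f₀=6, f₁=21.111111, f₂=50.444444, f₃=94.
(h/2)·[f₀ + 2f₁ + 2f₂ + f₃] = 0.666667·(243.111111) = 162.0741.

162.0741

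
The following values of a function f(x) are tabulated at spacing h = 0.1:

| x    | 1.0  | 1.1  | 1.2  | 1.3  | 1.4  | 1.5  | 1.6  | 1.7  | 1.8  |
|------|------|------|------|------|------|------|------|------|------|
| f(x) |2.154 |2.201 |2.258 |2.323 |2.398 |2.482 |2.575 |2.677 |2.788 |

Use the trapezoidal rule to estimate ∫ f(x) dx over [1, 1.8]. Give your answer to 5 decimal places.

1.93850

h = 0.1, n = 8.
(h/2)·[y₀ + 2y₁ + 2y₂ + 2y₃ + 2y₄ + 2y₅ + 2y₆ + 2y₇ + y₈] = 0.05·(38.770) = 1.93850.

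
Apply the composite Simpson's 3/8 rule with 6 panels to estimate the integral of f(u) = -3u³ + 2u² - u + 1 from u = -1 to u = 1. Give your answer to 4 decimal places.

h = (1 − (-1))/6 = 0.333333.
Nodes u₀,…,u₆ = -1, -0.666667, -0.333333, 0, 0.333333, 0.666667, 1.
f(u) = -3u³ + 2u² - u + 1: f₀=7, f₁=3.444444, f₂=1.666667, f₃=1, f₄=0.777778, f₅=0.333333, f₆=-1.
(3h/8)·[f₀ + 3f₁ + 3f₂ + 2f₃ + 3f₄ + 3f₅ + f₆] = 0.125·(26.666667) = 3.3333.

3.3333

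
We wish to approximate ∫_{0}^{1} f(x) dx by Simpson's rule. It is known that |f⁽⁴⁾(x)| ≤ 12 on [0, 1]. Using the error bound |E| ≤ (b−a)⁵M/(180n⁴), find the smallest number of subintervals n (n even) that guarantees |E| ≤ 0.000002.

Need 12/(180n⁴) ≤ 0.000002.
n⁴ ≥ 12/(180·0.000002) = 33333.3 ⇒ n ≥ 13.5120, so the smallest even n is 14. (n must be even for Simpson's rule.)

14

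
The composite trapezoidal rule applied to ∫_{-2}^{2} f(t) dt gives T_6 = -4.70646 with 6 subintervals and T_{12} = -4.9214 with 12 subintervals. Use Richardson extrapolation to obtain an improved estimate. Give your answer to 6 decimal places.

R = (4·T_{12} − T_6) / 3 = (4·(-4.9214) − (-4.70646))/3 = (-14.97914)/3 = -4.993047.

-4.993047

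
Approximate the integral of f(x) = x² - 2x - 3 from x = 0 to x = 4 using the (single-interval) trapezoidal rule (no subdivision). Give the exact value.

T = (b−a)/2 · [f(0) + f(4)] = 2·[(-3) + 5] = 4.

4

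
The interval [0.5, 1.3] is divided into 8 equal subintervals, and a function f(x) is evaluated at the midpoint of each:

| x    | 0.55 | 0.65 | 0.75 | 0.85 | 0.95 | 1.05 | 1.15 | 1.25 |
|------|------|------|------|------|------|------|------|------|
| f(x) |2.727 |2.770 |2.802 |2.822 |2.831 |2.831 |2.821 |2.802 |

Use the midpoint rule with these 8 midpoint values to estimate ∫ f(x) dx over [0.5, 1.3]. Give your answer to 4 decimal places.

h = 0.1, n = 8.
h·[y(m₁) + y(m₂) + y(m₃) + y(m₄) + y(m₅) + y(m₆) + y(m₇) + y(m₈)] = 0.1·(22.406) = 2.2406.

2.2406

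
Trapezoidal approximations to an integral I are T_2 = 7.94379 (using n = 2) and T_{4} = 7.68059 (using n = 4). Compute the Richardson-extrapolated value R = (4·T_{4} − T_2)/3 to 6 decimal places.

7.592857

R = (4·T_{4} − T_2) / 3 = (4·7.68059 − 7.94379)/3 = (22.77857)/3 = 7.592857.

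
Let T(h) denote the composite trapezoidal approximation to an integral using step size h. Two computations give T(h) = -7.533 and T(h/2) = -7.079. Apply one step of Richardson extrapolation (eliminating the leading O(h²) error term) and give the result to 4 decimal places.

-6.9277

R = (4·T(h/2) − T(h)) / 3 = (4·(-7.079) − (-7.533))/3 = (-20.783)/3 = -6.9277.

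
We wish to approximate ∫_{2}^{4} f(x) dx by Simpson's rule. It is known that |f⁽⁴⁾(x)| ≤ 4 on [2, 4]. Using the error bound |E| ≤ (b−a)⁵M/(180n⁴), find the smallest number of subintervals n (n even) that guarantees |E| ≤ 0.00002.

14

Need 128/(180n⁴) ≤ 0.00002.
n⁴ ≥ 128/(180·0.00002) = 35555.6 ⇒ n ≥ 13.7318, so the smallest even n is 14. (n must be even for Simpson's rule.)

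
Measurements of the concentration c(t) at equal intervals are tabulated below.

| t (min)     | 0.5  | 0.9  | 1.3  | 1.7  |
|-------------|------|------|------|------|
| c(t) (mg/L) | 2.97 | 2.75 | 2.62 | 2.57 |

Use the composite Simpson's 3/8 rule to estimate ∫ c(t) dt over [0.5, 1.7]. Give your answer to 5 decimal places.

h = 0.4, n = 3.
(3h/8)·[y₀ + 3y₁ + 3y₂ + y₃] = 0.15·(21.65) = 3.24750.

3.24750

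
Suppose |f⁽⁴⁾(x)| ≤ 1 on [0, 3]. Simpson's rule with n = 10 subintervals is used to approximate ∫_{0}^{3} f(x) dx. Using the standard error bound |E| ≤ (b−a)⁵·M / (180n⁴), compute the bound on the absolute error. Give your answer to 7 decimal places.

0.0001350

|E| ≤ (3)⁵·1 / (180·10⁴) = 243/1800000 = 0.0001350.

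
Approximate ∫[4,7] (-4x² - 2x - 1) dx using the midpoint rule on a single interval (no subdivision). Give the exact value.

M = (b−a)·f(5.5) = 3·(-133) = -399.

-399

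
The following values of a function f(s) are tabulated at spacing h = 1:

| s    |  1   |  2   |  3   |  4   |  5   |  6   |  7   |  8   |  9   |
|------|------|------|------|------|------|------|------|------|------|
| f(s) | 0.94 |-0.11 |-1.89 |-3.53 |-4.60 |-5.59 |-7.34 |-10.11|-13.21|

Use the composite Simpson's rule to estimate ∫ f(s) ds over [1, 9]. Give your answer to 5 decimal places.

h = 1, n = 8.
(h/3)·[y₀ + 4y₁ + 2y₂ + 4y₃ + 2y₄ + 4y₅ + 2y₆ + 4y₇ + y₈] = 0.333333·(-117.29) = -39.09667.

-39.09667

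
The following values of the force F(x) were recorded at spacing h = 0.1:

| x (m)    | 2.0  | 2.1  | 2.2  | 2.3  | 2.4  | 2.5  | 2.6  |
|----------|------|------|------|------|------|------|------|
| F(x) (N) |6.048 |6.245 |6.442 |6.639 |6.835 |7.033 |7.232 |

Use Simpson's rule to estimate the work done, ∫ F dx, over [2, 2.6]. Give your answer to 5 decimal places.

3.98340

h = 0.1, n = 6.
(h/3)·[y₀ + 4y₁ + 2y₂ + 4y₃ + 2y₄ + 4y₅ + y₆] = 0.033333·(119.502) = 3.98340.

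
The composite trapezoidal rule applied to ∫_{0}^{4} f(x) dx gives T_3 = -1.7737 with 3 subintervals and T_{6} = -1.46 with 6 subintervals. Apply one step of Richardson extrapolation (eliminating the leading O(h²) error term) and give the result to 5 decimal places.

-1.35543

R = (4·T_{6} − T_3) / 3 = (4·(-1.46) − (-1.7737))/3 = (-4.0663)/3 = -1.35543.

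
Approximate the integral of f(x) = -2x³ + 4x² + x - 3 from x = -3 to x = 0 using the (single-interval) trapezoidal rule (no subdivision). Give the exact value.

T = (b−a)/2 · [f(-3) + f(0)] = 1.5·[84 + (-3)] = 121.5.

121.5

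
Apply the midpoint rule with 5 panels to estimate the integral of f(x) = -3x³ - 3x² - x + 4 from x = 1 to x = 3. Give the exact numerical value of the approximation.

-81.44

h = (3 − 1)/5 = 0.4.
Midpoints m₁,…,m₅ = 1.2, 1.6, 2, 2.4, 2.8.
f(m₁)=-6.704, f(m₂)=-17.568, f(m₃)=-34, f(m₄)=-57.152, f(m₅)=-88.176.
h·[f(m₁) + f(m₂) + f(m₃) + f(m₄) + f(m₅)] = 0.4·(-203.6) = -81.44.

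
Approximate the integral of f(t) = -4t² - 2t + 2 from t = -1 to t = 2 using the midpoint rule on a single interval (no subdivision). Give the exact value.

0

M = (b−a)·f(0.5) = 3·(0) = 0.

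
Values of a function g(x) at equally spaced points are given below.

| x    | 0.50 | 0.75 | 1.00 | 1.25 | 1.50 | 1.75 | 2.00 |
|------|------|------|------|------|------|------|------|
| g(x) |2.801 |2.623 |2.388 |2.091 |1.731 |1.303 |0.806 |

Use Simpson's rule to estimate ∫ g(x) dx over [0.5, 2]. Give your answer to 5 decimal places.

h = 0.25, n = 6.
(h/3)·[y₀ + 4y₁ + 2y₂ + 4y₃ + 2y₄ + 4y₅ + y₆] = 0.083333·(35.913) = 2.99275.

2.99275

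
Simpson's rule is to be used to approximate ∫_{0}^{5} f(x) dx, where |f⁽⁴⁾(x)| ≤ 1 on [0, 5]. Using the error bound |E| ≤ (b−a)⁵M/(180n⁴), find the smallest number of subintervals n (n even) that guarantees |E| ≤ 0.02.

6

Need 3125/(180n⁴) ≤ 0.02.
n⁴ ≥ 3125/(180·0.02) = 868.056 ⇒ n ≥ 5.4280, so the smallest even n is 6. (n must be even for Simpson's rule.)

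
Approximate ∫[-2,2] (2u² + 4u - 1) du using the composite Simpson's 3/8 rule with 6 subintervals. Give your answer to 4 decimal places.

h = (2 − (-2))/6 = 0.666667.
Nodes u₀,…,u₆ = -2, -1.333333, -0.666667, 0, 0.666667, 1.333333, 2.
f(u) = 2u² + 4u - 1: f₀=-1, f₁=-2.777778, f₂=-2.777778, f₃=-1, f₄=2.555556, f₅=7.888889, f₆=15.
(3h/8)·[f₀ + 3f₁ + 3f₂ + 2f₃ + 3f₄ + 3f₅ + f₆] = 0.25·(26.666667) = 6.6667.

6.6667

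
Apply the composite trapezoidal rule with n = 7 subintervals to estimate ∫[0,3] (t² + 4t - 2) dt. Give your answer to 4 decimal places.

21.0918

h = (3 − 0)/7 = 0.428571.
Nodes t₀,…,t₇ = 0, 0.428571, 0.857143, 1.285714, 1.714286, 2.142857, 2.571429, 3.
f(t) = t² + 4t - 2: f₀=-2, f₁=-0.102041, f₂=2.163265, f₃=4.795918, f₄=7.795918, f₅=11.163265, f₆=14.897959, f₇=19.
(h/2)·[f₀ + 2f₁ + 2f₂ + 2f₃ + 2f₄ + 2f₅ + 2f₆ + f₇] = 0.214286·(98.428571) = 21.0918.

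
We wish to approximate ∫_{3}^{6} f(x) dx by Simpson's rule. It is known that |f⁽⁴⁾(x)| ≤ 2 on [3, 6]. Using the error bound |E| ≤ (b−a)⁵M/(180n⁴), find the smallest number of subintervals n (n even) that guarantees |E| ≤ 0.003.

Need 486/(180n⁴) ≤ 0.003.
n⁴ ≥ 486/(180·0.003) = 900 ⇒ n ≥ 5.4772, so the smallest even n is 6. (n must be even for Simpson's rule.)

6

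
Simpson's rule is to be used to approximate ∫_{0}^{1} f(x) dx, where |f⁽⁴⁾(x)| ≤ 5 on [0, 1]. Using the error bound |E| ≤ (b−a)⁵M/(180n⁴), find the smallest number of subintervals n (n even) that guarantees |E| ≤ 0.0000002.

20

Need 5/(180n⁴) ≤ 0.0000002.
n⁴ ≥ 5/(180·0.0000002) = 138889 ⇒ n ≥ 19.3049, so the smallest even n is 20. (n must be even for Simpson's rule.)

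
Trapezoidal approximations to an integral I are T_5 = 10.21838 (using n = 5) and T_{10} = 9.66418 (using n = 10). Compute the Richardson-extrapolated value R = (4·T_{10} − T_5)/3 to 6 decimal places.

R = (4·T_{10} − T_5) / 3 = (4·9.66418 − 10.21838)/3 = (28.43834)/3 = 9.479447.

9.479447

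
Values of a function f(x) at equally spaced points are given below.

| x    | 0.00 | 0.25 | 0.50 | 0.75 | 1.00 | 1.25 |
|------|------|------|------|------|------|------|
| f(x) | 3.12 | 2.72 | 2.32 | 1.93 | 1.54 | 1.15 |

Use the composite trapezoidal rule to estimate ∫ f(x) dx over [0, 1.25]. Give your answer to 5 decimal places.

h = 0.25, n = 5.
(h/2)·[y₀ + 2y₁ + 2y₂ + 2y₃ + 2y₄ + y₅] = 0.125·(21.29) = 2.66125.

2.66125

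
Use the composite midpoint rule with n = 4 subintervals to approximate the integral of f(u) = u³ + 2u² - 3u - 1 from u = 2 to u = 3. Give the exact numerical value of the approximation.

20.3671875

h = (3 − 2)/4 = 0.25.
Midpoints m₁,…,m₄ = 2.125, 2.375, 2.625, 2.875.
f(m₁)=11.251953125, f(m₂)=16.552734375, f(m₃)=22.994140625, f(m₄)=30.669921875.
h·[f(m₁) + f(m₂) + f(m₃) + f(m₄)] = 0.25·(81.46875) = 20.3671875.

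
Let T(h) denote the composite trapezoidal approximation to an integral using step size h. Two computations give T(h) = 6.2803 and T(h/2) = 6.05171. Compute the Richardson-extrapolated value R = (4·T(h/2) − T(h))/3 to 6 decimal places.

5.975513

R = (4·T(h/2) − T(h)) / 3 = (4·6.05171 − 6.2803)/3 = (17.92654)/3 = 5.975513.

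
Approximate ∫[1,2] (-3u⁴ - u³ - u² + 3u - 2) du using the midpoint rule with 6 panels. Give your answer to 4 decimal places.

-22.0734

h = (2 − 1)/6 = 0.166667.
Midpoints m₁,…,m₆ = 1.083333, 1.25, 1.416667, 1.583333, 1.75, 1.916667.
f(m₁)=-5.327112, f(m₂)=-9.08984375, f(m₃)=-14.68359375, f(m₄)=-22.580584, f(m₅)=-33.30859375, f(m₆)=-47.450955.
h·[f(m₁) + f(m₂) + f(m₃) + f(m₄) + f(m₅) + f(m₆)] = 0.166667·(-132.440683) = -22.0734.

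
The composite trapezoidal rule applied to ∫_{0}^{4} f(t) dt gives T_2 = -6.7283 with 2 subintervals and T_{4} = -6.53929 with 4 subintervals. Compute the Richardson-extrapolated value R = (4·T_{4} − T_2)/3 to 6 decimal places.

-6.476287

R = (4·T_{4} − T_2) / 3 = (4·(-6.53929) − (-6.7283))/3 = (-19.42886)/3 = -6.476287.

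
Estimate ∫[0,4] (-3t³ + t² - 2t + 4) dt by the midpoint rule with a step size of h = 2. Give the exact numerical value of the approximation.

-148

h = (4 − 0)/2 = 2.
Midpoints m₁,…,m₂ = 1, 3.
f(m₁)=0, f(m₂)=-74.
h·[f(m₁) + f(m₂)] = 2·(-74) = -148.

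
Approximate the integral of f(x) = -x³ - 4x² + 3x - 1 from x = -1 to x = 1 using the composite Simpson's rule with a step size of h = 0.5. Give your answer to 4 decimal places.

-4.6667

h = (1 − (-1))/4 = 0.5.
Nodes x₀,…,x₄ = -1, -0.5, 0, 0.5, 1.
f(x) = -x³ - 4x² + 3x - 1: f₀=-7, f₁=-3.375, f₂=-1, f₃=-0.625, f₄=-3.
(h/3)·[f₀ + 4f₁ + 2f₂ + 4f₃ + f₄] = 0.166667·(-28) = -4.6667.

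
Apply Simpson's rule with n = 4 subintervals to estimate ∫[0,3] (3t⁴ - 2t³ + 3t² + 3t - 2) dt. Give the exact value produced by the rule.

h = (3 − 0)/4 = 0.75.
Nodes t₀,…,t₄ = 0, 0.75, 1.5, 2.25, 3.
f(t) = 3t⁴ - 2t³ + 3t² + 3t - 2: f₀=-2, f₁=2.04296875, f₂=17.6875, f₃=74.04296875, f₄=223.
(h/3)·[f₀ + 4f₁ + 2f₂ + 4f₃ + f₄] = 0.25·(560.71875) = 140.1796875.

140.1796875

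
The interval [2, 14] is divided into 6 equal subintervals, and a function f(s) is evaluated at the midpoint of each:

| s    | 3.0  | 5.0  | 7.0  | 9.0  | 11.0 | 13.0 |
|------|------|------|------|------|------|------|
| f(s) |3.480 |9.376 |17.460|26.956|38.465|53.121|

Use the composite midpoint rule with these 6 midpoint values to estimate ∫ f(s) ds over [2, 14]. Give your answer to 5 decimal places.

297.71600

h = 2, n = 6.
h·[y(m₁) + y(m₂) + y(m₃) + y(m₄) + y(m₅) + y(m₆)] = 2·(148.858) = 297.71600.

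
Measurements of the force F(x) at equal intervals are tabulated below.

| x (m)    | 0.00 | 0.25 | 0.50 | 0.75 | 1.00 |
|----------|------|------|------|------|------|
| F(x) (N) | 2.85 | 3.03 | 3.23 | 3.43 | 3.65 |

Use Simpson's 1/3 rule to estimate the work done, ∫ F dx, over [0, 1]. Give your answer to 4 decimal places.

h = 0.25, n = 4.
(h/3)·[y₀ + 4y₁ + 2y₂ + 4y₃ + y₄] = 0.083333·(38.80) = 3.2333.

3.2333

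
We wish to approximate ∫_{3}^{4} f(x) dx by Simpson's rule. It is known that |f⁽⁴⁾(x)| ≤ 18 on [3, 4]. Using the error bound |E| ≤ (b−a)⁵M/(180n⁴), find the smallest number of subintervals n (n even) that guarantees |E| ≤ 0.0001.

6

Need 18/(180n⁴) ≤ 0.0001.
n⁴ ≥ 18/(180·0.0001) = 1000 ⇒ n ≥ 5.6234, so the smallest even n is 6. (n must be even for Simpson's rule.)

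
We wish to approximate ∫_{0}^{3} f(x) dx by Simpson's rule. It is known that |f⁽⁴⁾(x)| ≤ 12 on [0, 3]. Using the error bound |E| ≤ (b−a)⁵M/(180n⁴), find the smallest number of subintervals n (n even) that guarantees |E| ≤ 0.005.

8

Need 2916/(180n⁴) ≤ 0.005.
n⁴ ≥ 2916/(180·0.005) = 3240 ⇒ n ≥ 7.5446, so the smallest even n is 8. (n must be even for Simpson's rule.)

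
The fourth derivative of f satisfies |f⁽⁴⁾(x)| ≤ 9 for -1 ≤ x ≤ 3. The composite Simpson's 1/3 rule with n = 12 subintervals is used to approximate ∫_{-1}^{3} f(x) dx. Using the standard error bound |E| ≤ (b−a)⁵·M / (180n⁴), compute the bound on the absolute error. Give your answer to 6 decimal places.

0.002469

|E| ≤ (4)⁵·9 / (180·12⁴) = 9216/3732480 = 0.002469.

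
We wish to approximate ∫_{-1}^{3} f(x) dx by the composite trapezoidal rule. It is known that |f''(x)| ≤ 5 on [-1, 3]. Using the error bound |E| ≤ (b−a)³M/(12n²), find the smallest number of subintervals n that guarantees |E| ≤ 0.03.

Need 320/(12n²) ≤ 0.03.
n² ≥ 320/(12·0.03) = 888.889 ⇒ n ≥ 29.8142, so the smallest n is 30.

30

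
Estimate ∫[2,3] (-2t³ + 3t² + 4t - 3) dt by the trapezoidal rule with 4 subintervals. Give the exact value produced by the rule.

-6.625

h = (3 − 2)/4 = 0.25.
Nodes t₀,…,t₄ = 2, 2.25, 2.5, 2.75, 3.
f(t) = -2t³ + 3t² + 4t - 3: f₀=1, f₁=-1.59375, f₂=-5.5, f₃=-10.90625, f₄=-18.
(h/2)·[f₀ + 2f₁ + 2f₂ + 2f₃ + f₄] = 0.125·(-53) = -6.625.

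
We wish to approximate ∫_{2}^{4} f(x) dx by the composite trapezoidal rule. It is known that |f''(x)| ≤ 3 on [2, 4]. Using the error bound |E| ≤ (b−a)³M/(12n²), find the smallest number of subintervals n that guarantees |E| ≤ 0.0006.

Need 24/(12n²) ≤ 0.0006.
n² ≥ 24/(12·0.0006) = 3333.33 ⇒ n ≥ 57.7350, so the smallest n is 58.

58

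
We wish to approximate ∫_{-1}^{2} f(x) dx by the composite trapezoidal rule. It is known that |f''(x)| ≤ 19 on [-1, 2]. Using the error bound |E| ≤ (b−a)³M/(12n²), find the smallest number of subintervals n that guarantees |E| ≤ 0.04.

Need 513/(12n²) ≤ 0.04.
n² ≥ 513/(12·0.04) = 1068.75 ⇒ n ≥ 32.6917, so the smallest n is 33.

33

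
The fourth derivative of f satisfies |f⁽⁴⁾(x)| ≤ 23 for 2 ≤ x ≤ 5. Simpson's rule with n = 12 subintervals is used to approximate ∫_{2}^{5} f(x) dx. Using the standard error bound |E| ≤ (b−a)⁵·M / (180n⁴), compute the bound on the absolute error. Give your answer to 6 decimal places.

|E| ≤ (3)⁵·23 / (180·12⁴) = 5589/3732480 = 0.001497.

0.001497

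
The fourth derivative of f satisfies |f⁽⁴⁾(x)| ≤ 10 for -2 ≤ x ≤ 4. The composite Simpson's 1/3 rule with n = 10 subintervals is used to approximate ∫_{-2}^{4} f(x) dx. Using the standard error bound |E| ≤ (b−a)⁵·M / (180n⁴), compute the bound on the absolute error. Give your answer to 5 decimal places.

0.04320

|E| ≤ (6)⁵·10 / (180·10⁴) = 77760/1800000 = 0.04320.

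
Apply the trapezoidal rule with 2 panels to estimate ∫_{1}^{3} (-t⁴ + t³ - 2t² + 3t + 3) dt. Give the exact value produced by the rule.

h = (3 − 1)/2 = 1.
Nodes t₀,…,t₂ = 1, 2, 3.
f(t) = -t⁴ + t³ - 2t² + 3t + 3: f₀=4, f₁=-7, f₂=-60.
(h/2)·[f₀ + 2f₁ + f₂] = 0.5·(-70) = -35.

-35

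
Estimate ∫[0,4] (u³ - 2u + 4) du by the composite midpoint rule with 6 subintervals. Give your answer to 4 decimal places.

h = (4 − 0)/6 = 0.666667.
Midpoints m₁,…,m₆ = 0.333333, 1, 1.666667, 2.333333, 3, 3.666667.
f(m₁)=3.370370, f(m₂)=3, f(m₃)=5.296296, f(m₄)=12.037037, f(m₅)=25, f(m₆)=45.962963.
h·[f(m₁) + f(m₂) + f(m₃) + f(m₄) + f(m₅) + f(m₆)] = 0.666667·(94.666667) = 63.1111.

63.1111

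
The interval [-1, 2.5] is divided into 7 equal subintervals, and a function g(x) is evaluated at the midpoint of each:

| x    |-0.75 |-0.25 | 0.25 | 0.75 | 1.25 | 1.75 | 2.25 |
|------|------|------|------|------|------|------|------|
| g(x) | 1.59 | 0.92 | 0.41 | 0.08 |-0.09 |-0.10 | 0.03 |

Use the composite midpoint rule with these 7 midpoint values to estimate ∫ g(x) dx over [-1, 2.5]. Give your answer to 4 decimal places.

h = 0.5, n = 7.
h·[y(m₁) + y(m₂) + y(m₃) + y(m₄) + y(m₅) + y(m₆) + y(m₇)] = 0.5·(2.84) = 1.4200.

1.4200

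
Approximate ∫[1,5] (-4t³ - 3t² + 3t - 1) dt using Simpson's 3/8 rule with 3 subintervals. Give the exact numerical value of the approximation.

h = (5 − 1)/3 = 1.333333.
Nodes t₀,…,t₃ = 1, 2.333333, 3.666667, 5.
f(t) = -4t³ - 3t² + 3t - 1: f₀=-5, f₁=-61.148148, f₂=-227.518519, f₃=-561.
(3h/8)·[f₀ + 3f₁ + 3f₂ + f₃] = 0.5·(-1432) = -716.

-716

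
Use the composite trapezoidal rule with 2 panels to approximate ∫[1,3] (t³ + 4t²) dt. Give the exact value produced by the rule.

58

h = (3 − 1)/2 = 1.
Nodes t₀,…,t₂ = 1, 2, 3.
f(t) = t³ + 4t²: f₀=5, f₁=24, f₂=63.
(h/2)·[f₀ + 2f₁ + f₂] = 0.5·(116) = 58.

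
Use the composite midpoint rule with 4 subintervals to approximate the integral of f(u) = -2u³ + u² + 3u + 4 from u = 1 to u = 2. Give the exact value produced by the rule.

h = (2 − 1)/4 = 0.25.
Midpoints m₁,…,m₄ = 1.125, 1.375, 1.625, 1.875.
f(m₁)=5.79296875, f(m₂)=4.81640625, f(m₃)=2.93359375, f(m₄)=-0.04296875.
h·[f(m₁) + f(m₂) + f(m₃) + f(m₄)] = 0.25·(13.5) = 3.375.

3.375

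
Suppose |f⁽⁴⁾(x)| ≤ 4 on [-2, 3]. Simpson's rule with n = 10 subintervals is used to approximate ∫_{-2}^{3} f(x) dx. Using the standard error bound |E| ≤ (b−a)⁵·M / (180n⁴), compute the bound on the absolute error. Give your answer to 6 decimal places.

0.006944

|E| ≤ (5)⁵·4 / (180·10⁴) = 12500/1800000 = 0.006944.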